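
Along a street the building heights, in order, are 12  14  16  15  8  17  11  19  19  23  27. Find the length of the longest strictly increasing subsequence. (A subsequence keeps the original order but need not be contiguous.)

Track the smallest tail for each achievable length (strict):
12 → extends → [12]
14 → extends → [12, 14]
16 → extends → [12, 14, 16]
15 → replaces 16 → [12, 14, 15]
8 → replaces 12 → [8, 14, 15]
17 → extends → [8, 14, 15, 17]
11 → replaces 14 → [8, 11, 15, 17]
19 → extends → [8, 11, 15, 17, 19]
19 → already a tail → [8, 11, 15, 17, 19]
23 → extends → [8, 11, 15, 17, 19, 23]
27 → extends → [8, 11, 15, 17, 19, 23, 27]
Seven tails, so the longest strictly increasing subsequence has length 7 (e.g. 12, 14, 16, 17, 19, 23, 27).

7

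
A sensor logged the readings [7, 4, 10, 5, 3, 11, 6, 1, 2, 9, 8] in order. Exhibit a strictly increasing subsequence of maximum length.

4, 5, 6, 9

Patience tails give the LIS length; then backtrack through the dp parents:
7 → extends → [7]
4 → replaces 7 → [4]
10 → extends → [4, 10]
5 → replaces 10 → [4, 5]
3 → replaces 4 → [3, 5]
11 → extends → [3, 5, 11]
6 → replaces 11 → [3, 5, 6]
1 → replaces 3 → [1, 5, 6]
2 → replaces 5 → [1, 2, 6]
9 → extends → [1, 2, 6, 9]
8 → replaces 9 → [1, 2, 6, 8]
Length 4; one witness is 4, 5, 6, 9.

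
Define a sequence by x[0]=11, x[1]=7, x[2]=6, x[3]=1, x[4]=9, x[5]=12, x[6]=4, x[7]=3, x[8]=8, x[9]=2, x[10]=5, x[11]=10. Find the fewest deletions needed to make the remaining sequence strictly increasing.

Fewest deletions = n − (longest strictly increasing subsequence).
Patience tails:
11 → extends → [11]
7 → replaces 11 → [7]
6 → replaces 7 → [6]
1 → replaces 6 → [1]
9 → extends → [1, 9]
12 → extends → [1, 9, 12]
4 → replaces 9 → [1, 4, 12]
3 → replaces 4 → [1, 3, 12]
8 → replaces 12 → [1, 3, 8]
2 → replaces 3 → [1, 2, 8]
5 → replaces 8 → [1, 2, 5]
10 → extends → [1, 2, 5, 10]
Longest strictly increasing subsequence has length 4, so deletions = 12 − 4 = 8.

8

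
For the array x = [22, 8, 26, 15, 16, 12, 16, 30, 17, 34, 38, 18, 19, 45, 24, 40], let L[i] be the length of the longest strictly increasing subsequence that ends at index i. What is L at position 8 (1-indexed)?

dp[i] = 1 + max{dp[j] : j<i, x[j]<x[i]} (or 1 if no such j):
i:      1  2  3  4  5  6  7  8  9 10 11 12 13 14 15 16
x[i]:  22  8 26 15 16 12 16 30 17 34 38 18 19 45 24 40
dp:     1  1  2  2  3  2  3  4  4  5  6  5  6  7  7  8
At index 8 the value is 4.

4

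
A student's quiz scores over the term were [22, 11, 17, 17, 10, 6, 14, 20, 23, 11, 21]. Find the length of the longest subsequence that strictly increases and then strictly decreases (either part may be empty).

inc[i] = longest strictly increasing subsequence ending at i; dec[i] = longest strictly decreasing subsequence starting at i:
i:      1  2  3  4  5  6  7  8  9 10 11
a[i]:  22 11 17 17 10  6 14 20 23 11 21
inc:    1  1  2  2  1  1  2  3  4  2  4
dec:    4  3  3  3  2  1  2  2  2  1  1
Best peak at i=9 (value 23): inc=4, dec=2, length 4+2−1 = 5.

5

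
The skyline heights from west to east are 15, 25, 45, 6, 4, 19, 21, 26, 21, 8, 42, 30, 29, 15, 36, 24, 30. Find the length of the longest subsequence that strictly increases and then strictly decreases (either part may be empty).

inc[i] = longest strictly increasing subsequence ending at i; dec[i] = longest strictly decreasing subsequence starting at i:
i:      1  2  3  4  5  6  7  8  9 10 11 12 13 14 15 16 17
a[i]:  15 25 45  6  4 19 21 26 21  8 42 30 29 15 36 24 30
inc:    1  2  3  1  1  2  3  4  3  2  5  5  5  3  6  4  6
dec:    3  3  5  2  1  2  2  3  2  1  4  3  2  1  2  1  1
Best peak at i=11 (value 42): inc=5, dec=4, length 5+4−1 = 8.

8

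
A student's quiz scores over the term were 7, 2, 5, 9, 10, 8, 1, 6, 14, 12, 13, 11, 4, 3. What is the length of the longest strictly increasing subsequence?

6

Let dp[i] be the length of the longest such subsequence ending at index i:
i:      1  2  3  4  5  6  7  8  9 10 11 12 13 14
a[i]:   7  2  5  9 10  8  1  6 14 12 13 11  4  3
dp:     1  1  2  3  4  3  1  3  5  5  6  5  2  2
Maximum dp value is 6.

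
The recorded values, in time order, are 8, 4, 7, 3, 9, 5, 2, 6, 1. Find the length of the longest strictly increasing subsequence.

Track the smallest tail for each achievable length (strict):
8 → extends → [8]
4 → replaces 8 → [4]
7 → extends → [4, 7]
3 → replaces 4 → [3, 7]
9 → extends → [3, 7, 9]
5 → replaces 7 → [3, 5, 9]
2 → replaces 3 → [2, 5, 9]
6 → replaces 9 → [2, 5, 6]
1 → replaces 2 → [1, 5, 6]
Three tails, so the longest strictly increasing subsequence has length 3 (e.g. 4, 7, 9).

3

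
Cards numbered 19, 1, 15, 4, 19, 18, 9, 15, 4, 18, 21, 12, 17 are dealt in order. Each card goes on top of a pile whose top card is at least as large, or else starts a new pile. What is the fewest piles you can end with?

Place each on the leftmost legal pile:
19 → new pile 1 (tops now [19])
1 → pile 1 (tops now [1])
15 → new pile 2 (tops now [1, 15])
4 → pile 2 (tops now [1, 4])
19 → new pile 3 (tops now [1, 4, 19])
18 → pile 3 (tops now [1, 4, 18])
9 → pile 3 (tops now [1, 4, 9])
15 → new pile 4 (tops now [1, 4, 9, 15])
4 → pile 2 (tops now [1, 4, 9, 15])
18 → new pile 5 (tops now [1, 4, 9, 15, 18])
21 → new pile 6 (tops now [1, 4, 9, 15, 18, 21])
12 → pile 4 (tops now [1, 4, 9, 12, 18, 21])
17 → pile 5 (tops now [1, 4, 9, 12, 17, 21])
Six piles.

6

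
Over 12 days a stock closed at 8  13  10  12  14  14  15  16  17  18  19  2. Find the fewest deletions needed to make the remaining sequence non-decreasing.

Fewest deletions = n − (longest non-decreasing subsequence).
i:      1  2  3  4  5  6  7  8  9 10 11 12
a[i]:   8 13 10 12 14 14 15 16 17 18 19  2
dp:     1  2  2  3  4  5  6  7  8  9 10  1
max dp = 10, so deletions = 12 − 10 = 2.

2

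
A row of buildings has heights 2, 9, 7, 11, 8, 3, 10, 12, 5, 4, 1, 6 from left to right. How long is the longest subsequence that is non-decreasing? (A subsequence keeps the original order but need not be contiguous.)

Track the smallest tail for each achievable length (allowing ties):
2 → extends → [2]
9 → extends → [2, 9]
7 → replaces 9 → [2, 7]
11 → extends → [2, 7, 11]
8 → replaces 11 → [2, 7, 8]
3 → replaces 7 → [2, 3, 8]
10 → extends → [2, 3, 8, 10]
12 → extends → [2, 3, 8, 10, 12]
5 → replaces 8 → [2, 3, 5, 10, 12]
4 → replaces 5 → [2, 3, 4, 10, 12]
1 → replaces 2 → [1, 3, 4, 10, 12]
6 → replaces 10 → [1, 3, 4, 6, 12]
Five tails, so the longest non-decreasing subsequence has length 5 (e.g. 2, 7, 8, 10, 12).

5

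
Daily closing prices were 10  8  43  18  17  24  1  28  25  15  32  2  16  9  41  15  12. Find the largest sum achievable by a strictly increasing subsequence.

Let S[i] be the best sum of a strictly increasing subsequence ending at i:
i:       1   2   3   4   5   6   7   8   9  10  11  12  13  14  15  16  17
a[i]:   10   8  43  18  17  24   1  28  25  15  32   2  16   9  41  15  12
S:      10   8  53  28  27  52   1  80  77  25 112   3  41  17 153  32  29
Maximum is 153 (e.g. 10 + 18 + 24 + 28 + 32 + 41).

153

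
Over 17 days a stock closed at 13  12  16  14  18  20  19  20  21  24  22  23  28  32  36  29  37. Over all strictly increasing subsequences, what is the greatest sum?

Let S[i] be the best sum of a strictly increasing subsequence ending at i:
i:       1   2   3   4   5   6   7   8   9  10  11  12  13  14  15  16  17
a[i]:   13  12  16  14  18  20  19  20  21  24  22  23  28  32  36  29  37
S:      13  12  29  27  47  67  66  86 107 131 129 152 180 212 248 209 285
Maximum is 285 (e.g. 13 + 16 + 18 + 19 + 20 + 21 + 22 + 23 + 28 + 32 + 36 + 37).

285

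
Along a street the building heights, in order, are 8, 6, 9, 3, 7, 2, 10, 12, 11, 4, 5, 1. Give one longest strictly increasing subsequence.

Patience tails give the LIS length; then backtrack through the dp parents:
8 → extends → [8]
6 → replaces 8 → [6]
9 → extends → [6, 9]
3 → replaces 6 → [3, 9]
7 → replaces 9 → [3, 7]
2 → replaces 3 → [2, 7]
10 → extends → [2, 7, 10]
12 → extends → [2, 7, 10, 12]
11 → replaces 12 → [2, 7, 10, 11]
4 → replaces 7 → [2, 4, 10, 11]
5 → replaces 10 → [2, 4, 5, 11]
1 → replaces 2 → [1, 4, 5, 11]
Length 4; one witness is 8, 9, 10, 12.

8, 9, 10, 12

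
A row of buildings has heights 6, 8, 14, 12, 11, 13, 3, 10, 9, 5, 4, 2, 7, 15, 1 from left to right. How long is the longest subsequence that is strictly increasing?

5

Track the smallest tail for each achievable length (strict):
6 → extends → [6]
8 → extends → [6, 8]
14 → extends → [6, 8, 14]
12 → replaces 14 → [6, 8, 12]
11 → replaces 12 → [6, 8, 11]
13 → extends → [6, 8, 11, 13]
3 → replaces 6 → [3, 8, 11, 13]
10 → replaces 11 → [3, 8, 10, 13]
9 → replaces 10 → [3, 8, 9, 13]
5 → replaces 8 → [3, 5, 9, 13]
4 → replaces 5 → [3, 4, 9, 13]
2 → replaces 3 → [2, 4, 9, 13]
7 → replaces 9 → [2, 4, 7, 13]
15 → extends → [2, 4, 7, 13, 15]
1 → replaces 2 → [1, 4, 7, 13, 15]
Five tails, so the longest strictly increasing subsequence has length 5 (e.g. 6, 8, 12, 13, 15).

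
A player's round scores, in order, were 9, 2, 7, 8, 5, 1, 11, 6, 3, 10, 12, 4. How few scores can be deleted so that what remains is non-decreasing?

7

Fewest deletions = n − (longest non-decreasing subsequence).
i:      1  2  3  4  5  6  7  8  9 10 11 12
a[i]:   9  2  7  8  5  1 11  6  3 10 12  4
dp:     1  1  2  3  2  1  4  3  2  4  5  3
max dp = 5, so deletions = 12 − 5 = 7.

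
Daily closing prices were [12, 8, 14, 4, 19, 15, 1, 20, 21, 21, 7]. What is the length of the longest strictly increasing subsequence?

5

Let dp[i] be the length of the longest such subsequence ending at index i:
i:      1  2  3  4  5  6  7  8  9 10 11
a[i]:  12  8 14  4 19 15  1 20 21 21  7
dp:     1  1  2  1  3  3  1  4  5  5  2
Maximum dp value is 5.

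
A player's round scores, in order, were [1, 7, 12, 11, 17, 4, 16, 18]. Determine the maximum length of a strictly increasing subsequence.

Let dp[i] be the length of the longest such subsequence ending at index i:
i:      1  2  3  4  5  6  7  8
a[i]:   1  7 12 11 17  4 16 18
dp:     1  2  3  3  4  2  4  5
Maximum dp value is 5.

5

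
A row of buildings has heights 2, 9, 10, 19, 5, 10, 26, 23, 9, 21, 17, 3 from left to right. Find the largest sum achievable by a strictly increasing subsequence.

Let S[i] be the best sum of a strictly increasing subsequence ending at i:
i:      1  2  3  4  5  6  7  8  9 10 11 12
a[i]:   2  9 10 19  5 10 26 23  9 21 17  3
S:      2 11 21 40  7 21 66 63 16 61 38  5
Maximum is 66 (e.g. 2 + 9 + 10 + 19 + 26).

66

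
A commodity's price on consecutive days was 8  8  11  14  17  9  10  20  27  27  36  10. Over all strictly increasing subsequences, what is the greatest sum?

133

Let S[i] be the best sum of a strictly increasing subsequence ending at i:
i:       1   2   3   4   5   6   7   8   9  10  11  12
a[i]:    8   8  11  14  17   9  10  20  27  27  36  10
S:       8   8  19  33  50  17  27  70  97  97 133  27
Maximum is 133 (e.g. 8 + 11 + 14 + 17 + 20 + 27 + 36).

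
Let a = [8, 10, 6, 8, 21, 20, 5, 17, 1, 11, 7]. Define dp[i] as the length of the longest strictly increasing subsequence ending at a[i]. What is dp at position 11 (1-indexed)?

2

dp[i] = 1 + max{dp[j] : j<i, a[j]<a[i]} (or 1 if no such j):
i:      1  2  3  4  5  6  7  8  9 10 11
a[i]:   8 10  6  8 21 20  5 17  1 11  7
dp:     1  2  1  2  3  3  1  3  1  3  2
At index 11 the value is 2.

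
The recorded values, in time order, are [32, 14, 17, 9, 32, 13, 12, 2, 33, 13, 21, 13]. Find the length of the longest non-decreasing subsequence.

Let dp[i] be the length of the longest such subsequence ending at index i:
i:      1  2  3  4  5  6  7  8  9 10 11 12
a[i]:  32 14 17  9 32 13 12  2 33 13 21 13
dp:     1  1  2  1  3  2  2  1  4  3  4  4
Maximum dp value is 4.

4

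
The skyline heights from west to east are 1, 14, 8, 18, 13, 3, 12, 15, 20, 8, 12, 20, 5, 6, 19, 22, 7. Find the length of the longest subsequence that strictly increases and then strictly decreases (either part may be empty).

inc[i] = longest strictly increasing subsequence ending at i; dec[i] = longest strictly decreasing subsequence starting at i:
i:      1  2  3  4  5  6  7  8  9 10 11 12 13 14 15 16 17
a[i]:   1 14  8 18 13  3 12 15 20  8 12 20  5  6 19 22  7
inc:    1  2  2  3  3  2  3  4  5  3  4  5  3  4  5  6  5
dec:    1  5  2  5  4  1  3  3  3  2  2  3  1  1  2  2  1
Best peak at i=4 (value 18): inc=3, dec=5, length 3+5−1 = 7.

7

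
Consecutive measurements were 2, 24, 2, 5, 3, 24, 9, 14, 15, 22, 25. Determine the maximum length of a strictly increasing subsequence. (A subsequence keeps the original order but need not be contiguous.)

Track the smallest tail for each achievable length (strict):
2 → extends → [2]
24 → extends → [2, 24]
2 → already a tail → [2, 24]
5 → replaces 24 → [2, 5]
3 → replaces 5 → [2, 3]
24 → extends → [2, 3, 24]
9 → replaces 24 → [2, 3, 9]
14 → extends → [2, 3, 9, 14]
15 → extends → [2, 3, 9, 14, 15]
22 → extends → [2, 3, 9, 14, 15, 22]
25 → extends → [2, 3, 9, 14, 15, 22, 25]
Seven tails, so the longest strictly increasing subsequence has length 7 (e.g. 2, 5, 9, 14, 15, 22, 25).

7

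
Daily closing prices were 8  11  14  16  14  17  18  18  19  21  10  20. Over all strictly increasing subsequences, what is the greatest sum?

Let S[i] be the best sum of a strictly increasing subsequence ending at i:
i:       1   2   3   4   5   6   7   8   9  10  11  12
a[i]:    8  11  14  16  14  17  18  18  19  21  10  20
S:       8  19  33  49  33  66  84  84 103 124  18 123
Maximum is 124 (e.g. 8 + 11 + 14 + 16 + 17 + 18 + 19 + 21).

124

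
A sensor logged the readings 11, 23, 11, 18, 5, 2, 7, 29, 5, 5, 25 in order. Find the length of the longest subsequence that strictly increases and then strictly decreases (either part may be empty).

5

inc[i] = longest strictly increasing subsequence ending at i; dec[i] = longest strictly decreasing subsequence starting at i:
i:      1  2  3  4  5  6  7  8  9 10 11
a[i]:  11 23 11 18  5  2  7 29  5  5 25
inc:    1  2  1  2  1  1  2  3  2  2  3
dec:    3  4  3  3  2  1  2  2  1  1  1
Best peak at i=2 (value 23): inc=2, dec=4, length 2+4−1 = 5.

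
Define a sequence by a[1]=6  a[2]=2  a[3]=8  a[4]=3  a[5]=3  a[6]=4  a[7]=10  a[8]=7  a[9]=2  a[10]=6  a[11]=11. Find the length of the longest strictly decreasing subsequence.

Negate each value so 'decreasing' becomes 'increasing', then run patience tails on the negated sequence:
-6 → extends → [-6]
-2 → extends → [-6, -2]
-8 → replaces -6 → [-8, -2]
-3 → replaces -2 → [-8, -3]
-3 → already a tail → [-8, -3]
-4 → replaces -3 → [-8, -4]
-10 → replaces -8 → [-10, -4]
-7 → replaces -4 → [-10, -7]
-2 → extends → [-10, -7, -2]
-6 → replaces -2 → [-10, -7, -6]
-11 → replaces -10 → [-11, -7, -6]
Three tails, so the longest strictly decreasing subsequence of the original has length 3.

3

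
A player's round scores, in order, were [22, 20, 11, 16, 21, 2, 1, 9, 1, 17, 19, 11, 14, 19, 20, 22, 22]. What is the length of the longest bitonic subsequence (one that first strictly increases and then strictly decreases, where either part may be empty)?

inc[i] = longest strictly increasing subsequence ending at i; dec[i] = longest strictly decreasing subsequence starting at i:
i:      1  2  3  4  5  6  7  8  9 10 11 12 13 14 15 16 17
a[i]:  22 20 11 16 21  2  1  9  1 17 19 11 14 19 20 22 22
inc:    1  1  1  2  3  1  1  2  1  3  4  3  4  5  6  7  7
dec:    5  4  3  3  3  2  1  2  1  2  2  1  1  1  1  1  1
Best peak at i=16 (value 22): inc=7, dec=1, length 7+1−1 = 7.

7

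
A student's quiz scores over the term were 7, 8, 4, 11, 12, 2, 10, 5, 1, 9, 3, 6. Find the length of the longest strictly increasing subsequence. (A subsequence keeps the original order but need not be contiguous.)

4

Track the smallest tail for each achievable length (strict):
7 → extends → [7]
8 → extends → [7, 8]
4 → replaces 7 → [4, 8]
11 → extends → [4, 8, 11]
12 → extends → [4, 8, 11, 12]
2 → replaces 4 → [2, 8, 11, 12]
10 → replaces 11 → [2, 8, 10, 12]
5 → replaces 8 → [2, 5, 10, 12]
1 → replaces 2 → [1, 5, 10, 12]
9 → replaces 10 → [1, 5, 9, 12]
3 → replaces 5 → [1, 3, 9, 12]
6 → replaces 9 → [1, 3, 6, 12]
Four tails, so the longest strictly increasing subsequence has length 4 (e.g. 7, 8, 11, 12).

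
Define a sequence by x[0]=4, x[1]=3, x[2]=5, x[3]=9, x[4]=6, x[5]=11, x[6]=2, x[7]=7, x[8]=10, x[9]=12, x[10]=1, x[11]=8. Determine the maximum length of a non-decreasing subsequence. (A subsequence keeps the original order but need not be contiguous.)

6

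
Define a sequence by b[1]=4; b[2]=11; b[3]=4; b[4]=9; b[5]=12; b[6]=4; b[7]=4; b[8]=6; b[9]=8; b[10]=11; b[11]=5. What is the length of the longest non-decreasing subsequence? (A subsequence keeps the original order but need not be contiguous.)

7

Let dp[i] be the length of the longest such subsequence ending at index i:
i:      1  2  3  4  5  6  7  8  9 10 11
b[i]:   4 11  4  9 12  4  4  6  8 11  5
dp:     1  2  2  3  4  3  4  5  6  7  5
Maximum dp value is 7.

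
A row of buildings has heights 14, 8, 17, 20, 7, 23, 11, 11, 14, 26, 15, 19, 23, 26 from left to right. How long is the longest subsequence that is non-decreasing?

8

Track the smallest tail for each achievable length (allowing ties):
14 → extends → [14]
8 → replaces 14 → [8]
17 → extends → [8, 17]
20 → extends → [8, 17, 20]
7 → replaces 8 → [7, 17, 20]
23 → extends → [7, 17, 20, 23]
11 → replaces 17 → [7, 11, 20, 23]
11 → replaces 20 → [7, 11, 11, 23]
14 → replaces 23 → [7, 11, 11, 14]
26 → extends → [7, 11, 11, 14, 26]
15 → replaces 26 → [7, 11, 11, 14, 15]
19 → extends → [7, 11, 11, 14, 15, 19]
23 → extends → [7, 11, 11, 14, 15, 19, 23]
26 → extends → [7, 11, 11, 14, 15, 19, 23, 26]
Eight tails, so the longest non-decreasing subsequence has length 8 (e.g. 8, 11, 11, 14, 15, 19, 23, 26).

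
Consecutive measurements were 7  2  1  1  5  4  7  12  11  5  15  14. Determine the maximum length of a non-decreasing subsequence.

6

Let dp[i] be the length of the longest such subsequence ending at index i:
i:      1  2  3  4  5  6  7  8  9 10 11 12
a[i]:   7  2  1  1  5  4  7 12 11  5 15 14
dp:     1  1  1  2  3  3  4  5  5  4  6  6
Maximum dp value is 6.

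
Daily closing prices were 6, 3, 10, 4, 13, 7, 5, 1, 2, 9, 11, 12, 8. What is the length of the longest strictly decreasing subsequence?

Negate each value so 'decreasing' becomes 'increasing', then run patience tails on the negated sequence:
-6 → extends → [-6]
-3 → extends → [-6, -3]
-10 → replaces -6 → [-10, -3]
-4 → replaces -3 → [-10, -4]
-13 → replaces -10 → [-13, -4]
-7 → replaces -4 → [-13, -7]
-5 → extends → [-13, -7, -5]
-1 → extends → [-13, -7, -5, -1]
-2 → replaces -1 → [-13, -7, -5, -2]
-9 → replaces -7 → [-13, -9, -5, -2]
-11 → replaces -9 → [-13, -11, -5, -2]
-12 → replaces -11 → [-13, -12, -5, -2]
-8 → replaces -5 → [-13, -12, -8, -2]
Four tails, so the longest strictly decreasing subsequence of the original has length 4.

4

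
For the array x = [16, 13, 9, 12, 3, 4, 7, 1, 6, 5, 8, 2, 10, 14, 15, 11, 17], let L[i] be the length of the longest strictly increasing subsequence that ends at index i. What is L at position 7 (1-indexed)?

3

dp[i] = 1 + max{dp[j] : j<i, x[j]<x[i]} (or 1 if no such j):
i:      1  2  3  4  5  6  7  8  9 10 11 12 13 14 15 16 17
x[i]:  16 13  9 12  3  4  7  1  6  5  8  2 10 14 15 11 17
dp:     1  1  1  2  1  2  3  1  3  3  4  2  5  6  7  6  8
At index 7 the value is 3.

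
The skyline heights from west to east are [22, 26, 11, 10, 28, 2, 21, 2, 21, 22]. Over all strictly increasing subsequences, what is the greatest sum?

76

Let S[i] be the best sum of a strictly increasing subsequence ending at i:
i:      1  2  3  4  5  6  7  8  9 10
a[i]:  22 26 11 10 28  2 21  2 21 22
S:     22 48 11 10 76  2 32  2 32 54
Maximum is 76 (e.g. 22 + 26 + 28).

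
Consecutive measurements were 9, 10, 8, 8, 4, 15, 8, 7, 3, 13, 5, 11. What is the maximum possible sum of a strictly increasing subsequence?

Let S[i] be the best sum of a strictly increasing subsequence ending at i:
i:      1  2  3  4  5  6  7  8  9 10 11 12
a[i]:   9 10  8  8  4 15  8  7  3 13  5 11
S:      9 19  8  8  4 34 12 11  3 32  9 30
Maximum is 34 (e.g. 9 + 10 + 15).

34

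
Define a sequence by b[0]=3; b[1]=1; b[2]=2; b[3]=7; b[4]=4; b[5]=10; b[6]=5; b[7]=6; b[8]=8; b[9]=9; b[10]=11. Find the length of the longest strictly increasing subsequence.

8

Let dp[i] be the length of the longest such subsequence ending at index i:
i:      0  1  2  3  4  5  6  7  8  9 10
b[i]:   3  1  2  7  4 10  5  6  8  9 11
dp:     1  1  2  3  3  4  4  5  6  7  8
Maximum dp value is 8.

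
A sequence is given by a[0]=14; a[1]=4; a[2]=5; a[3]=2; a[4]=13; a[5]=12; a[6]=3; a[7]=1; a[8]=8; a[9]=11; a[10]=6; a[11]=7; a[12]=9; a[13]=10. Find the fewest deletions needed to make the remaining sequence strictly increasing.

8

Fewest deletions = n − (longest strictly increasing subsequence).
Patience tails:
14 → extends → [14]
4 → replaces 14 → [4]
5 → extends → [4, 5]
2 → replaces 4 → [2, 5]
13 → extends → [2, 5, 13]
12 → replaces 13 → [2, 5, 12]
3 → replaces 5 → [2, 3, 12]
1 → replaces 2 → [1, 3, 12]
8 → replaces 12 → [1, 3, 8]
11 → extends → [1, 3, 8, 11]
6 → replaces 8 → [1, 3, 6, 11]
7 → replaces 11 → [1, 3, 6, 7]
9 → extends → [1, 3, 6, 7, 9]
10 → extends → [1, 3, 6, 7, 9, 10]
Longest strictly increasing subsequence has length 6, so deletions = 14 − 6 = 8.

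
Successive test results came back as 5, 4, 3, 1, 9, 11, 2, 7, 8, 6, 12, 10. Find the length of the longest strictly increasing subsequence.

5

Let dp[i] be the length of the longest such subsequence ending at index i:
i:      1  2  3  4  5  6  7  8  9 10 11 12
a[i]:   5  4  3  1  9 11  2  7  8  6 12 10
dp:     1  1  1  1  2  3  2  3  4  3  5  5
Maximum dp value is 5.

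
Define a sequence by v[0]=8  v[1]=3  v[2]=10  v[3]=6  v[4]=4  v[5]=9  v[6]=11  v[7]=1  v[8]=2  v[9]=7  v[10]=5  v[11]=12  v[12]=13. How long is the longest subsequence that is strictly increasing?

Let dp[i] be the length of the longest such subsequence ending at index i:
i:      0  1  2  3  4  5  6  7  8  9 10 11 12
v[i]:   8  3 10  6  4  9 11  1  2  7  5 12 13
dp:     1  1  2  2  2  3  4  1  2  3  3  5  6
Maximum dp value is 6.

6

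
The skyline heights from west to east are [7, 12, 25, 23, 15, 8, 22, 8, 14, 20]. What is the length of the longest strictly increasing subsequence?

4

Track the smallest tail for each achievable length (strict):
7 → extends → [7]
12 → extends → [7, 12]
25 → extends → [7, 12, 25]
23 → replaces 25 → [7, 12, 23]
15 → replaces 23 → [7, 12, 15]
8 → replaces 12 → [7, 8, 15]
22 → extends → [7, 8, 15, 22]
8 → already a tail → [7, 8, 15, 22]
14 → replaces 15 → [7, 8, 14, 22]
20 → replaces 22 → [7, 8, 14, 20]
Four tails, so the longest strictly increasing subsequence has length 4 (e.g. 7, 12, 15, 22).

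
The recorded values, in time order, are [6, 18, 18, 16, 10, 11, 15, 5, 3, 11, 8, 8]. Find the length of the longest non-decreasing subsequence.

4

Let dp[i] be the length of the longest such subsequence ending at index i:
i:      1  2  3  4  5  6  7  8  9 10 11 12
a[i]:   6 18 18 16 10 11 15  5  3 11  8  8
dp:     1  2  3  2  2  3  4  1  1  4  2  3
Maximum dp value is 4.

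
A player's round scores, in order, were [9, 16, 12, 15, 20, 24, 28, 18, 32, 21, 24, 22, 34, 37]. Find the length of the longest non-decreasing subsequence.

Let dp[i] be the length of the longest such subsequence ending at index i:
i:      1  2  3  4  5  6  7  8  9 10 11 12 13 14
a[i]:   9 16 12 15 20 24 28 18 32 21 24 22 34 37
dp:     1  2  2  3  4  5  6  4  7  5  6  6  8  9
Maximum dp value is 9.

9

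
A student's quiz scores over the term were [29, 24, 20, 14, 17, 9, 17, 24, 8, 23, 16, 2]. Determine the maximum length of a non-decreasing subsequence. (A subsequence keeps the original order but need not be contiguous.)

4

Track the smallest tail for each achievable length (allowing ties):
29 → extends → [29]
24 → replaces 29 → [24]
20 → replaces 24 → [20]
14 → replaces 20 → [14]
17 → extends → [14, 17]
9 → replaces 14 → [9, 17]
17 → extends → [9, 17, 17]
24 → extends → [9, 17, 17, 24]
8 → replaces 9 → [8, 17, 17, 24]
23 → replaces 24 → [8, 17, 17, 23]
16 → replaces 17 → [8, 16, 17, 23]
2 → replaces 8 → [2, 16, 17, 23]
Four tails, so the longest non-decreasing subsequence has length 4 (e.g. 14, 17, 17, 24).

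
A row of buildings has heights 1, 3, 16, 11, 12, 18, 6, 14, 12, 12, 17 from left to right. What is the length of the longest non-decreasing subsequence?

Let dp[i] be the length of the longest such subsequence ending at index i:
i:      1  2  3  4  5  6  7  8  9 10 11
a[i]:   1  3 16 11 12 18  6 14 12 12 17
dp:     1  2  3  3  4  5  3  5  5  6  7
Maximum dp value is 7.

7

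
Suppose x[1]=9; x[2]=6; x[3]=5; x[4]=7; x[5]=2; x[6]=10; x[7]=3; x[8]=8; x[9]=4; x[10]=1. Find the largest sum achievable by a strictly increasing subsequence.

Let S[i] be the best sum of a strictly increasing subsequence ending at i:
i:      1  2  3  4  5  6  7  8  9 10
x[i]:   9  6  5  7  2 10  3  8  4  1
S:      9  6  5 13  2 23  5 21  9  1
Maximum is 23 (e.g. 6 + 7 + 10).

23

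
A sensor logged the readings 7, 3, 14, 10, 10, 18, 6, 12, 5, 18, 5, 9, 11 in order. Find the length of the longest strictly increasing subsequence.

4

Let dp[i] be the length of the longest such subsequence ending at index i:
i:      1  2  3  4  5  6  7  8  9 10 11 12 13
a[i]:   7  3 14 10 10 18  6 12  5 18  5  9 11
dp:     1  1  2  2  2  3  2  3  2  4  2  3  4
Maximum dp value is 4.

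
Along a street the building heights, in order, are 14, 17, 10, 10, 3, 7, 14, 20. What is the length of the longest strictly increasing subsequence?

4

Let dp[i] be the length of the longest such subsequence ending at index i:
i:      1  2  3  4  5  6  7  8
a[i]:  14 17 10 10  3  7 14 20
dp:     1  2  1  1  1  2  3  4
Maximum dp value is 4.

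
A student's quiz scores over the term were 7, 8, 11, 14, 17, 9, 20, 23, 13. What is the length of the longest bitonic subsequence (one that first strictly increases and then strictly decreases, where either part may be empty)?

inc[i] = longest strictly increasing subsequence ending at i; dec[i] = longest strictly decreasing subsequence starting at i:
i:      1  2  3  4  5  6  7  8  9
a[i]:   7  8 11 14 17  9 20 23 13
inc:    1  2  3  4  5  3  6  7  4
dec:    1  1  2  2  2  1  2  2  1
Best peak at i=8 (value 23): inc=7, dec=2, length 7+2−1 = 8.

8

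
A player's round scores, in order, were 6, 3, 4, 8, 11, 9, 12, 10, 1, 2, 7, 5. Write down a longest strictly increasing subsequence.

Patience tails give the LIS length; then backtrack through the dp parents:
6 → extends → [6]
3 → replaces 6 → [3]
4 → extends → [3, 4]
8 → extends → [3, 4, 8]
11 → extends → [3, 4, 8, 11]
9 → replaces 11 → [3, 4, 8, 9]
12 → extends → [3, 4, 8, 9, 12]
10 → replaces 12 → [3, 4, 8, 9, 10]
1 → replaces 3 → [1, 4, 8, 9, 10]
2 → replaces 4 → [1, 2, 8, 9, 10]
7 → replaces 8 → [1, 2, 7, 9, 10]
5 → replaces 7 → [1, 2, 5, 9, 10]
Length 5; one witness is 3, 4, 8, 11, 12.

3, 4, 8, 11, 12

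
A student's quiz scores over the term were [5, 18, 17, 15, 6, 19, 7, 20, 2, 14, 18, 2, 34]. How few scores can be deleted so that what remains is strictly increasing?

7

Fewest deletions = n − (longest strictly increasing subsequence).
i:      1  2  3  4  5  6  7  8  9 10 11 12 13
a[i]:   5 18 17 15  6 19  7 20  2 14 18  2 34
dp:     1  2  2  2  2  3  3  4  1  4  5  1  6
max dp = 6, so deletions = 13 − 6 = 7.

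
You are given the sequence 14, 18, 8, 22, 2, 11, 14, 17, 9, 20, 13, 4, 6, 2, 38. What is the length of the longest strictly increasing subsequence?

6

Let dp[i] be the length of the longest such subsequence ending at index i:
i:      1  2  3  4  5  6  7  8  9 10 11 12 13 14 15
a[i]:  14 18  8 22  2 11 14 17  9 20 13  4  6  2 38
dp:     1  2  1  3  1  2  3  4  2  5  3  2  3  1  6
Maximum dp value is 6.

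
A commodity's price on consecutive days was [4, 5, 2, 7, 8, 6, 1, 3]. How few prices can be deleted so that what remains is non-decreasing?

4

Fewest deletions = n − (longest non-decreasing subsequence).
Patience tails:
4 → extends → [4]
5 → extends → [4, 5]
2 → replaces 4 → [2, 5]
7 → extends → [2, 5, 7]
8 → extends → [2, 5, 7, 8]
6 → replaces 7 → [2, 5, 6, 8]
1 → replaces 2 → [1, 5, 6, 8]
3 → replaces 5 → [1, 3, 6, 8]
Longest non-decreasing subsequence has length 4, so deletions = 8 − 4 = 4.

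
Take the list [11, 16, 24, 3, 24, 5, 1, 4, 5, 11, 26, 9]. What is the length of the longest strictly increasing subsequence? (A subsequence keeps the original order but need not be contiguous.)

5

Track the smallest tail for each achievable length (strict):
11 → extends → [11]
16 → extends → [11, 16]
24 → extends → [11, 16, 24]
3 → replaces 11 → [3, 16, 24]
24 → already a tail → [3, 16, 24]
5 → replaces 16 → [3, 5, 24]
1 → replaces 3 → [1, 5, 24]
4 → replaces 5 → [1, 4, 24]
5 → replaces 24 → [1, 4, 5]
11 → extends → [1, 4, 5, 11]
26 → extends → [1, 4, 5, 11, 26]
9 → replaces 11 → [1, 4, 5, 9, 26]
Five tails, so the longest strictly increasing subsequence has length 5 (e.g. 3, 4, 5, 11, 26).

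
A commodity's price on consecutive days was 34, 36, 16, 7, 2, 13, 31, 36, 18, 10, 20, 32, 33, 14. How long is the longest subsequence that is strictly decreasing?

Let dp[i] be the longest strictly decreasing subsequence ending at i:
i:      1  2  3  4  5  6  7  8  9 10 11 12 13 14
a[i]:  34 36 16  7  2 13 31 36 18 10 20 32 33 14
dp:     1  1  2  3  4  3  2  1  3  4  3  2  2  4
Maximum is 4.

4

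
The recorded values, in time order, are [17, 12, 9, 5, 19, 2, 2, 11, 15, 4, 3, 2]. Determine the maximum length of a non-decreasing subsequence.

4

Track the smallest tail for each achievable length (allowing ties):
17 → extends → [17]
12 → replaces 17 → [12]
9 → replaces 12 → [9]
5 → replaces 9 → [5]
19 → extends → [5, 19]
2 → replaces 5 → [2, 19]
2 → replaces 19 → [2, 2]
11 → extends → [2, 2, 11]
15 → extends → [2, 2, 11, 15]
4 → replaces 11 → [2, 2, 4, 15]
3 → replaces 4 → [2, 2, 3, 15]
2 → replaces 3 → [2, 2, 2, 15]
Four tails, so the longest non-decreasing subsequence has length 4 (e.g. 2, 2, 11, 15).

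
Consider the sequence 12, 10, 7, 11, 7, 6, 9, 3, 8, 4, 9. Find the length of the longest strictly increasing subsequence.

Let dp[i] be the length of the longest such subsequence ending at index i:
i:      1  2  3  4  5  6  7  8  9 10 11
a[i]:  12 10  7 11  7  6  9  3  8  4  9
dp:     1  1  1  2  1  1  2  1  2  2  3
Maximum dp value is 3.

3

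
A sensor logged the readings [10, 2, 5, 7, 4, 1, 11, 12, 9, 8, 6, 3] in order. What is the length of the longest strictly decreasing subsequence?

Negate each value so 'decreasing' becomes 'increasing', then run patience tails on the negated sequence:
-10 → extends → [-10]
-2 → extends → [-10, -2]
-5 → replaces -2 → [-10, -5]
-7 → replaces -5 → [-10, -7]
-4 → extends → [-10, -7, -4]
-1 → extends → [-10, -7, -4, -1]
-11 → replaces -10 → [-11, -7, -4, -1]
-12 → replaces -11 → [-12, -7, -4, -1]
-9 → replaces -7 → [-12, -9, -4, -1]
-8 → replaces -4 → [-12, -9, -8, -1]
-6 → replaces -1 → [-12, -9, -8, -6]
-3 → extends → [-12, -9, -8, -6, -3]
Five tails, so the longest strictly decreasing subsequence of the original has length 5.

5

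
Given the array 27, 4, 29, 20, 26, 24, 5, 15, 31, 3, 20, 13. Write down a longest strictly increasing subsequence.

4, 20, 26, 31

Patience tails give the LIS length; then backtrack through the dp parents:
27 → extends → [27]
4 → replaces 27 → [4]
29 → extends → [4, 29]
20 → replaces 29 → [4, 20]
26 → extends → [4, 20, 26]
24 → replaces 26 → [4, 20, 24]
5 → replaces 20 → [4, 5, 24]
15 → replaces 24 → [4, 5, 15]
31 → extends → [4, 5, 15, 31]
3 → replaces 4 → [3, 5, 15, 31]
20 → replaces 31 → [3, 5, 15, 20]
13 → replaces 15 → [3, 5, 13, 20]
Length 4; one witness is 4, 20, 26, 31.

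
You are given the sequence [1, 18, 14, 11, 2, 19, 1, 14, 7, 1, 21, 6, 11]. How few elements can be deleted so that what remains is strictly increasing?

Fewest deletions = n − (longest strictly increasing subsequence).
Patience tails:
1 → extends → [1]
18 → extends → [1, 18]
14 → replaces 18 → [1, 14]
11 → replaces 14 → [1, 11]
2 → replaces 11 → [1, 2]
19 → extends → [1, 2, 19]
1 → already a tail → [1, 2, 19]
14 → replaces 19 → [1, 2, 14]
7 → replaces 14 → [1, 2, 7]
1 → already a tail → [1, 2, 7]
21 → extends → [1, 2, 7, 21]
6 → replaces 7 → [1, 2, 6, 21]
11 → replaces 21 → [1, 2, 6, 11]
Longest strictly increasing subsequence has length 4, so deletions = 13 − 4 = 9.

9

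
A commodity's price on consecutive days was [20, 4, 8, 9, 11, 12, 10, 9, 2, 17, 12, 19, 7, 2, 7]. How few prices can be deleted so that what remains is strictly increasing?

Fewest deletions = n − (longest strictly increasing subsequence).
Patience tails:
20 → extends → [20]
4 → replaces 20 → [4]
8 → extends → [4, 8]
9 → extends → [4, 8, 9]
11 → extends → [4, 8, 9, 11]
12 → extends → [4, 8, 9, 11, 12]
10 → replaces 11 → [4, 8, 9, 10, 12]
9 → already a tail → [4, 8, 9, 10, 12]
2 → replaces 4 → [2, 8, 9, 10, 12]
17 → extends → [2, 8, 9, 10, 12, 17]
12 → already a tail → [2, 8, 9, 10, 12, 17]
19 → extends → [2, 8, 9, 10, 12, 17, 19]
7 → replaces 8 → [2, 7, 9, 10, 12, 17, 19]
2 → already a tail → [2, 7, 9, 10, 12, 17, 19]
7 → already a tail → [2, 7, 9, 10, 12, 17, 19]
Longest strictly increasing subsequence has length 7, so deletions = 15 − 7 = 8.

8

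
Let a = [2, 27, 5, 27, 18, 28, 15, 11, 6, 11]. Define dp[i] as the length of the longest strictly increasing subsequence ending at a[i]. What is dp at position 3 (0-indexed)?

dp[i] = 1 + max{dp[j] : j<i, a[j]<a[i]} (or 1 if no such j):
i:      0  1  2  3  4  5  6  7  8  9
a[i]:   2 27  5 27 18 28 15 11  6 11
dp:     1  2  2  3  3  4  3  3  3  4
At index 3 the value is 3.

3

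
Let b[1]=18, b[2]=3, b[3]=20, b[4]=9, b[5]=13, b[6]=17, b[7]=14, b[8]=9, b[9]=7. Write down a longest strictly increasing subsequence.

3, 9, 13, 17

Patience tails give the LIS length; then backtrack through the dp parents:
18 → extends → [18]
3 → replaces 18 → [3]
20 → extends → [3, 20]
9 → replaces 20 → [3, 9]
13 → extends → [3, 9, 13]
17 → extends → [3, 9, 13, 17]
14 → replaces 17 → [3, 9, 13, 14]
9 → already a tail → [3, 9, 13, 14]
7 → replaces 9 → [3, 7, 13, 14]
Length 4; one witness is 3, 9, 13, 17.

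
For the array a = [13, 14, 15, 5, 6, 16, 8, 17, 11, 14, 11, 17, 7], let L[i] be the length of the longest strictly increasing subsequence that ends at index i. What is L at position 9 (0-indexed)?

5

dp[i] = 1 + max{dp[j] : j<i, a[j]<a[i]} (or 1 if no such j):
i:      0  1  2  3  4  5  6  7  8  9 10 11 12
a[i]:  13 14 15  5  6 16  8 17 11 14 11 17  7
dp:     1  2  3  1  2  4  3  5  4  5  4  6  3
At index 9 the value is 5.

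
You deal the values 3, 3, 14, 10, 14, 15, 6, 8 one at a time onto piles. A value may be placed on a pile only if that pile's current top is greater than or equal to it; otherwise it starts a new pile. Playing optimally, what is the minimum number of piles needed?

4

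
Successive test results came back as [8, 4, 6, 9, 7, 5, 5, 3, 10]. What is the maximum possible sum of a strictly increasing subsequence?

Let S[i] be the best sum of a strictly increasing subsequence ending at i:
i:      1  2  3  4  5  6  7  8  9
a[i]:   8  4  6  9  7  5  5  3 10
S:      8  4 10 19 17  9  9  3 29
Maximum is 29 (e.g. 4 + 6 + 9 + 10).

29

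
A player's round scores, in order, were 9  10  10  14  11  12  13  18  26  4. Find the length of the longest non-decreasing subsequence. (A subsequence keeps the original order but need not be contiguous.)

Let dp[i] be the length of the longest such subsequence ending at index i:
i:      1  2  3  4  5  6  7  8  9 10
a[i]:   9 10 10 14 11 12 13 18 26  4
dp:     1  2  3  4  4  5  6  7  8  1
Maximum dp value is 8.

8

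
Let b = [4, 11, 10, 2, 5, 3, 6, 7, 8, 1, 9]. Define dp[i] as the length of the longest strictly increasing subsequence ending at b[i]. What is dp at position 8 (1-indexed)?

dp[i] = 1 + max{dp[j] : j<i, b[j]<b[i]} (or 1 if no such j):
i:      1  2  3  4  5  6  7  8  9 10 11
b[i]:   4 11 10  2  5  3  6  7  8  1  9
dp:     1  2  2  1  2  2  3  4  5  1  6
At index 8 the value is 4.

4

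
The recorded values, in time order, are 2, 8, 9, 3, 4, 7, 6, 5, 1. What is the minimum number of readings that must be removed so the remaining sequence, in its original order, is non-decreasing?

5

Fewest deletions = n − (longest non-decreasing subsequence).
i:     1 2 3 4 5 6 7 8 9
a[i]:  2 8 9 3 4 7 6 5 1
dp:    1 2 3 2 3 4 4 4 1
max dp = 4, so deletions = 9 − 4 = 5.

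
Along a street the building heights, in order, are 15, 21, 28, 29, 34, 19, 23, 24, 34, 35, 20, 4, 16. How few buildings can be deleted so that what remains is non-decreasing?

6

Fewest deletions = n − (longest non-decreasing subsequence).
i:      1  2  3  4  5  6  7  8  9 10 11 12 13
a[i]:  15 21 28 29 34 19 23 24 34 35 20  4 16
dp:     1  2  3  4  5  2  3  4  6  7  3  1  2
max dp = 7, so deletions = 13 − 7 = 6.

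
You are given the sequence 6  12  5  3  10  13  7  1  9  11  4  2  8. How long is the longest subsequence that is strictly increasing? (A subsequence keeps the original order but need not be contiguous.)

4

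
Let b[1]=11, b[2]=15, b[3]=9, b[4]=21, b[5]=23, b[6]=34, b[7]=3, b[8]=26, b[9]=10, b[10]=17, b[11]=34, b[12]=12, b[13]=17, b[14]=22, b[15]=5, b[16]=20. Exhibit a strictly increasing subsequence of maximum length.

11, 15, 21, 23, 26, 34

Patience tails give the LIS length; then backtrack through the dp parents:
11 → extends → [11]
15 → extends → [11, 15]
9 → replaces 11 → [9, 15]
21 → extends → [9, 15, 21]
23 → extends → [9, 15, 21, 23]
34 → extends → [9, 15, 21, 23, 34]
3 → replaces 9 → [3, 15, 21, 23, 34]
26 → replaces 34 → [3, 15, 21, 23, 26]
10 → replaces 15 → [3, 10, 21, 23, 26]
17 → replaces 21 → [3, 10, 17, 23, 26]
34 → extends → [3, 10, 17, 23, 26, 34]
12 → replaces 17 → [3, 10, 12, 23, 26, 34]
17 → replaces 23 → [3, 10, 12, 17, 26, 34]
22 → replaces 26 → [3, 10, 12, 17, 22, 34]
5 → replaces 10 → [3, 5, 12, 17, 22, 34]
20 → replaces 22 → [3, 5, 12, 17, 20, 34]
Length 6; one witness is 11, 15, 21, 23, 26, 34.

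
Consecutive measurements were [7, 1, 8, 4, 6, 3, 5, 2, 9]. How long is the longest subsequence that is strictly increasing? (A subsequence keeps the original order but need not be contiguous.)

4

Track the smallest tail for each achievable length (strict):
7 → extends → [7]
1 → replaces 7 → [1]
8 → extends → [1, 8]
4 → replaces 8 → [1, 4]
6 → extends → [1, 4, 6]
3 → replaces 4 → [1, 3, 6]
5 → replaces 6 → [1, 3, 5]
2 → replaces 3 → [1, 2, 5]
9 → extends → [1, 2, 5, 9]
Four tails, so the longest strictly increasing subsequence has length 4 (e.g. 1, 4, 6, 9).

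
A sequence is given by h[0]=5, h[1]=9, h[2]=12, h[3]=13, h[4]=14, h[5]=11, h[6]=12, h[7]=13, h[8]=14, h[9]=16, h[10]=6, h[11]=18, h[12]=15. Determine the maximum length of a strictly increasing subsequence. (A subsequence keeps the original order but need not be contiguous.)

8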